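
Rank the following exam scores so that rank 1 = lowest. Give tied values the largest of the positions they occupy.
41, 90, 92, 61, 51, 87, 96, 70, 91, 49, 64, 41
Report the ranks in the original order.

Sorted (ascending): 41, 41, 49, 51, 61, 64, 70, 87, 90, 91, 92, 96
The 2 values of 41 occupy positions 1–2 → each gets rank 2.

2, 9, 11, 5, 4, 8, 12, 7, 10, 3, 6, 2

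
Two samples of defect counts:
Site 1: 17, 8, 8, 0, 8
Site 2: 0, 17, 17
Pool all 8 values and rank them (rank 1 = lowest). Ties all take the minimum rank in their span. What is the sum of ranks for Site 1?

Sorted (ascending): 0, 0, 8, 8, 8, 17, 17, 17
The 2 values of 0 occupy positions 1–2 → each gets rank 1.
The 3 values of 8 occupy positions 3–5 → each gets rank 3.
The 3 values of 17 occupy positions 6–8 → each gets rank 6.
Site 1 values → pooled ranks: 17→6, 8→3, 8→3, 0→1, 8→3
Rank sum = 6 + 3 + 3 + 1 + 3 = 16

16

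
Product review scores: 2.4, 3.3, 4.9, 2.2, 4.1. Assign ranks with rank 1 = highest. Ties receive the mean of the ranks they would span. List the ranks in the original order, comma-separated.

Sorted (descending): 4.9, 4.1, 3.3, 2.4, 2.2
No ties — each value takes its position as its rank.

4, 3, 1, 5, 2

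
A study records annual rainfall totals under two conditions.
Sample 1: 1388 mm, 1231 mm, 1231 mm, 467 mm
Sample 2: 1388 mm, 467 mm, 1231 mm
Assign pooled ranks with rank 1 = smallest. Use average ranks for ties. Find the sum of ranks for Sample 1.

Sorted (ascending): 467, 467, 1231, 1231, 1231, 1388, 1388
The 2 values of 467 occupy positions 1–2 → average rank (1+2)/2 = 1.5.
The 3 values of 1231 occupy positions 3–5 → average rank 4.
The 2 values of 1388 occupy positions 6–7 → average rank (6+7)/2 = 6.5.
Sample 1 values → pooled ranks: 1388→6.5, 1231→4, 1231→4, 467→1.5
Rank sum = 6.5 + 4 + 4 + 1.5 = 16

16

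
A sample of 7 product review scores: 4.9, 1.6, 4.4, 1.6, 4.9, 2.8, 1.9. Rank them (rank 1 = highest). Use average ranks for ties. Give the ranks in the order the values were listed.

1.5, 6.5, 3, 6.5, 1.5, 4, 5

Sorted (descending): 4.9, 4.9, 4.4, 2.8, 1.9, 1.6, 1.6
The 2 values of 4.9 occupy positions 1–2 → average rank (1+2)/2 = 1.5.
The 2 values of 1.6 occupy positions 6–7 → average rank (6+7)/2 = 6.5.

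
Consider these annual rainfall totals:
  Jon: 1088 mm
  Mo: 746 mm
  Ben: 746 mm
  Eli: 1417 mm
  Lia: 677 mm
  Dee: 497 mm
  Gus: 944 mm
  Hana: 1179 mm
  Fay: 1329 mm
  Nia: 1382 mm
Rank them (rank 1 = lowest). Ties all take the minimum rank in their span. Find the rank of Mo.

3

Sorted (ascending): 497, 677, 746, 746, 944, 1088, 1179, 1329, 1382, 1417
The 2 values of 746 occupy positions 3–4 → each gets rank 3.
Mo has value 746 mm → rank 3.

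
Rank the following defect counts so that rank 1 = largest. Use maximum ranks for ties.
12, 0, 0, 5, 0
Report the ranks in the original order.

Sorted (descending): 12, 5, 0, 0, 0
The 3 values of 0 occupy positions 3–5 → each gets rank 5.

1, 5, 5, 2, 5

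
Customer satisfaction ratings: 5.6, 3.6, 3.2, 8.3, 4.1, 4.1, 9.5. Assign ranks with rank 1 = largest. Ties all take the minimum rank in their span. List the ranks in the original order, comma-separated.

Sorted (descending): 9.5, 8.3, 5.6, 4.1, 4.1, 3.6, 3.2
The 2 values of 4.1 occupy positions 4–5 → each gets rank 4.

3, 6, 7, 2, 4, 4, 1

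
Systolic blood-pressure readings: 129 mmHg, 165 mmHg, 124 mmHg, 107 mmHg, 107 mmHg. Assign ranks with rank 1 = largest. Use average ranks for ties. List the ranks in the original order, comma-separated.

2, 1, 3, 4.5, 4.5

Sorted (descending): 165, 129, 124, 107, 107
The 2 values of 107 occupy positions 4–5 → average rank (4+5)/2 = 4.5.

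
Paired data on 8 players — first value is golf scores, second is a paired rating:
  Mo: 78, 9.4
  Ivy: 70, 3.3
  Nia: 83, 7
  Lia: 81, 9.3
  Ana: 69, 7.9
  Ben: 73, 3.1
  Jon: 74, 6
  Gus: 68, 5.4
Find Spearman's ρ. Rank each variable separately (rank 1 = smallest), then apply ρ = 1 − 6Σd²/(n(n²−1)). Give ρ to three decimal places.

Ranks of variable 1: 6, 3, 8, 7, 2, 4, 5, 1
Ranks of variable 2: 8, 2, 5, 7, 6, 1, 4, 3
d = r₁ − r₂: -2, 1, 3, 0, -4, 3, 1, -2
d²: 4, 1, 9, 0, 16, 9, 1, 4; Σd² = 44
ρ = 1 − 6·44/(8·63) = 1 − 264/504 = 0.476

0.476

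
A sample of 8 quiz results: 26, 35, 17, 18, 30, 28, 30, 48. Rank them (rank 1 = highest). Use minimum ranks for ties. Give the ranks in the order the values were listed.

Sorted (descending): 48, 35, 30, 30, 28, 26, 18, 17
The 2 values of 30 occupy positions 3–4 → each gets rank 3.

6, 2, 8, 7, 3, 5, 3, 1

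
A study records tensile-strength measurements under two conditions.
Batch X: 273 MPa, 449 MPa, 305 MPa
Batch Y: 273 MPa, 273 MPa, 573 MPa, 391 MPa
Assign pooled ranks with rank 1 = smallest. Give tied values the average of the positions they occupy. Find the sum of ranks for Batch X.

12

Sorted (ascending): 273, 273, 273, 305, 391, 449, 573
The 3 values of 273 occupy positions 1–3 → average rank 2.
Batch X values → pooled ranks: 273→2, 449→6, 305→4
Rank sum = 2 + 6 + 4 = 12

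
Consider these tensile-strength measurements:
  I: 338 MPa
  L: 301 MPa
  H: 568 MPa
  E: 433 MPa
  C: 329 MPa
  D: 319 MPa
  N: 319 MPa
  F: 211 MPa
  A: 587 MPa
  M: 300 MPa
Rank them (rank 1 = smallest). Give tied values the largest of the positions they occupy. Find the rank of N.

5

Sorted (ascending): 211, 300, 301, 319, 319, 329, 338, 433, 568, 587
The 2 values of 319 occupy positions 4–5 → each gets rank 5.
N has value 319 MPa → rank 5.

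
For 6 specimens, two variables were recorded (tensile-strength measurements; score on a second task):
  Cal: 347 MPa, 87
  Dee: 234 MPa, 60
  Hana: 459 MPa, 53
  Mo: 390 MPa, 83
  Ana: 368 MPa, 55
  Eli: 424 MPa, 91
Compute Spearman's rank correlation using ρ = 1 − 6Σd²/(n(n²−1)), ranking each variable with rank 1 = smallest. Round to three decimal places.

Ranks of variable 1: 2, 1, 6, 4, 3, 5
Ranks of variable 2: 5, 3, 1, 4, 2, 6
d = r₁ − r₂: -3, -2, 5, 0, 1, -1
d²: 9, 4, 25, 0, 1, 1; Σd² = 40
ρ = 1 − 6·40/(6·35) = 1 − 240/210 = -0.143

-0.143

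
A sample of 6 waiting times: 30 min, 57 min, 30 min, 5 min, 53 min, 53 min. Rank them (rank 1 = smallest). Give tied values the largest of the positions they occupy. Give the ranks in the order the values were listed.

3, 6, 3, 1, 5, 5

Sorted (ascending): 5, 30, 30, 53, 53, 57
The 2 values of 30 occupy positions 2–3 → each gets rank 3.
The 2 values of 53 occupy positions 4–5 → each gets rank 5.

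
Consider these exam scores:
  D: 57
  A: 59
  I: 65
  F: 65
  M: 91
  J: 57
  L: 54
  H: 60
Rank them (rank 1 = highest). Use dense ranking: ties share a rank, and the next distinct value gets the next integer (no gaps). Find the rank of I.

Sorted (descending): 91, 65, 65, 60, 59, 57, 57, 54
The 2 values of 65 share dense rank 2.
The 2 values of 57 share dense rank 5.
Remaining distinct values take the next consecutive integers.
I has value 65 → rank 2.

2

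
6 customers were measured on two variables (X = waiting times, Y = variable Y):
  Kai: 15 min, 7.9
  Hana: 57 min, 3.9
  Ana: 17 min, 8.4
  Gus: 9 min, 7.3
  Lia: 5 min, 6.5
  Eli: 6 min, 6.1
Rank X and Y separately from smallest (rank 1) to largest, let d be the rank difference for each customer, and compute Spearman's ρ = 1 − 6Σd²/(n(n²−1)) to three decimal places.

0.086

Ranks of variable 1: 4, 6, 5, 3, 1, 2
Ranks of variable 2: 5, 1, 6, 4, 3, 2
d = r₁ − r₂: -1, 5, -1, -1, -2, 0
d²: 1, 25, 1, 1, 4, 0; Σd² = 32
ρ = 1 − 6·32/(6·35) = 1 − 192/210 = 0.086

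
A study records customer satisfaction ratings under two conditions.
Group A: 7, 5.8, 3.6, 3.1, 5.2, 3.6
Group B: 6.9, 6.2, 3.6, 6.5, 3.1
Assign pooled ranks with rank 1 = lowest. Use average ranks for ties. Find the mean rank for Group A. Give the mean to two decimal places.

Sorted (ascending): 3.1, 3.1, 3.6, 3.6, 3.6, 5.2, 5.8, 6.2, 6.5, 6.9, 7
The 2 values of 3.1 occupy positions 1–2 → average rank (1+2)/2 = 1.5.
The 3 values of 3.6 occupy positions 3–5 → average rank 4.
Group A values → pooled ranks: 7→11, 5.8→7, 3.6→4, 3.1→1.5, 5.2→6, 3.6→4
Mean rank = (11 + 7 + 4 + 1.5 + 6 + 4) / 6 = 5.58

5.58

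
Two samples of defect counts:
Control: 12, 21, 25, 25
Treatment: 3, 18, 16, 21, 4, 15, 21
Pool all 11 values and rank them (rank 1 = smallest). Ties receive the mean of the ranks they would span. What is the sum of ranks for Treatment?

34

Sorted (ascending): 3, 4, 12, 15, 16, 18, 21, 21, 21, 25, 25
The 3 values of 21 occupy positions 7–9 → average rank 8.
The 2 values of 25 occupy positions 10–11 → average rank (10+11)/2 = 10.5.
Treatment values → pooled ranks: 3→1, 18→6, 16→5, 21→8, 4→2, 15→4, 21→8
Rank sum = 1 + 6 + 5 + 8 + 2 + 4 + 8 = 34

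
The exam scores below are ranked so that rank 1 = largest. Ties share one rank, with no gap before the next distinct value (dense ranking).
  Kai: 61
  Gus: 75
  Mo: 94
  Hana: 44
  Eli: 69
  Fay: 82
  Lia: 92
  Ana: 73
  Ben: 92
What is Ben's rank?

2

Sorted (descending): 94, 92, 92, 82, 75, 73, 69, 61, 44
The 2 values of 92 share dense rank 2.
Remaining distinct values take the next consecutive integers.
Ben has value 92 → rank 2.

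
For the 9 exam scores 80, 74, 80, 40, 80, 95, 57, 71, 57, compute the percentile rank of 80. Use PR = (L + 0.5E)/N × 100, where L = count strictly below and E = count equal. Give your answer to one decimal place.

N = 9.
Strictly below 80: 5. Equal to 80: 3.
PR = (5 + 0.5·3)/9 × 100 = 72.2

72.2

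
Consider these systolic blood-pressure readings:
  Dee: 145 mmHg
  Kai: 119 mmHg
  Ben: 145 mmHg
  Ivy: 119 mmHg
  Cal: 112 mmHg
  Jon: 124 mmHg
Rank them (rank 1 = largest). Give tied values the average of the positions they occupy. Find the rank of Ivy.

4.5

Sorted (descending): 145, 145, 124, 119, 119, 112
The 2 values of 145 occupy positions 1–2 → average rank (1+2)/2 = 1.5.
The 2 values of 119 occupy positions 4–5 → average rank (4+5)/2 = 4.5.
Ivy has value 119 mmHg → rank 4.5.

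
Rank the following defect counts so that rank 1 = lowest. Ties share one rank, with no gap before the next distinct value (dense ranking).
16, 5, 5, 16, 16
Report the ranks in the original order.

Sorted (ascending): 5, 5, 16, 16, 16
The 2 values of 5 share dense rank 1.
The 3 values of 16 share dense rank 2.

2, 1, 1, 2, 2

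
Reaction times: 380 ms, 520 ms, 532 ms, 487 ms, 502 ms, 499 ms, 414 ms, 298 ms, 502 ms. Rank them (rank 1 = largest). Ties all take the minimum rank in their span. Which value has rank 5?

499

Sorted (descending): 532, 520, 502, 502, 499, 487, 414, 380, 298
The 2 values of 502 occupy positions 3–4 → each gets rank 3.
Rank 5 → value 499.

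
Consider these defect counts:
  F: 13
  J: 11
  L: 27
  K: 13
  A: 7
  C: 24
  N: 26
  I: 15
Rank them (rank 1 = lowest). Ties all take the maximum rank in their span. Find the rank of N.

Sorted (ascending): 7, 11, 13, 13, 15, 24, 26, 27
The 2 values of 13 occupy positions 3–4 → each gets rank 4.
N has value 26 → rank 7.

7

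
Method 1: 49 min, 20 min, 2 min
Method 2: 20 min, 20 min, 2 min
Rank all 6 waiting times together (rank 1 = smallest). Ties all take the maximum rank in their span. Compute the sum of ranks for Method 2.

Sorted (ascending): 2, 2, 20, 20, 20, 49
The 2 values of 2 occupy positions 1–2 → each gets rank 2.
The 3 values of 20 occupy positions 3–5 → each gets rank 5.
Method 2 values → pooled ranks: 20→5, 20→5, 2→2
Rank sum = 5 + 5 + 2 = 12

12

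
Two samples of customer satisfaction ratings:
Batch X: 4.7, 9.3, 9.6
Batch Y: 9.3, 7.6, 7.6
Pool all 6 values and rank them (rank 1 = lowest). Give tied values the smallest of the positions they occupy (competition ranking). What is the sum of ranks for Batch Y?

Sorted (ascending): 4.7, 7.6, 7.6, 9.3, 9.3, 9.6
The 2 values of 7.6 occupy positions 2–3 → each gets rank 2.
The 2 values of 9.3 occupy positions 4–5 → each gets rank 4.
Batch Y values → pooled ranks: 9.3→4, 7.6→2, 7.6→2
Rank sum = 4 + 2 + 2 = 8

8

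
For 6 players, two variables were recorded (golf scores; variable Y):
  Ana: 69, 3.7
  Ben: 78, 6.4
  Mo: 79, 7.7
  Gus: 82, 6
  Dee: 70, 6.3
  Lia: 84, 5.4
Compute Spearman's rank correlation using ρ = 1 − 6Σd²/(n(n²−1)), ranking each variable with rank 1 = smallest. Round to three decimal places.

0.086

Ranks of variable 1: 1, 3, 4, 5, 2, 6
Ranks of variable 2: 1, 5, 6, 3, 4, 2
d = r₁ − r₂: 0, -2, -2, 2, -2, 4
d²: 0, 4, 4, 4, 4, 16; Σd² = 32
ρ = 1 − 6·32/(6·35) = 1 − 192/210 = 0.086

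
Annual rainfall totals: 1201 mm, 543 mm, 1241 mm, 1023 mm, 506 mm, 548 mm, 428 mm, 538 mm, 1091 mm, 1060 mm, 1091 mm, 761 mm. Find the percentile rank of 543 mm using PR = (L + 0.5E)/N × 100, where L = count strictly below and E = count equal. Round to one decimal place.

N = 12.
Strictly below 543: 3. Equal to 543: 1.
PR = (3 + 0.5·1)/12 × 100 = 29.2

29.2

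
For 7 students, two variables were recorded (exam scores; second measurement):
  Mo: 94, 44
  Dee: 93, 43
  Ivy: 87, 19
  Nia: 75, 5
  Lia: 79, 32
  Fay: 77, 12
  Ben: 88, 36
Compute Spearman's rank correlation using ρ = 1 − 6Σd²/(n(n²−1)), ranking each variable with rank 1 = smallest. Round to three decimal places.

0.964

Ranks of variable 1: 7, 6, 4, 1, 3, 2, 5
Ranks of variable 2: 7, 6, 3, 1, 4, 2, 5
d = r₁ − r₂: 0, 0, 1, 0, -1, 0, 0
d²: 0, 0, 1, 0, 1, 0, 0; Σd² = 2
ρ = 1 − 6·2/(7·48) = 1 − 12/336 = 0.964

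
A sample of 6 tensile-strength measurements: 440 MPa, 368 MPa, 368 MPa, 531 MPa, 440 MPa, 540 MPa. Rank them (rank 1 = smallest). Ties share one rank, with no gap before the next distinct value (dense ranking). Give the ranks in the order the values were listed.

2, 1, 1, 3, 2, 4

Sorted (ascending): 368, 368, 440, 440, 531, 540
The 2 values of 368 share dense rank 1.
The 2 values of 440 share dense rank 2.
Remaining distinct values take the next consecutive integers.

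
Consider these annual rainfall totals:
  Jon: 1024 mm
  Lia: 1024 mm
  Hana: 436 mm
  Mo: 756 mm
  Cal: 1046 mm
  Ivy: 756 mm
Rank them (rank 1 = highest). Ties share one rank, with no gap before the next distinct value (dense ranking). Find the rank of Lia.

2

Sorted (descending): 1046, 1024, 1024, 756, 756, 436
The 2 values of 1024 share dense rank 2.
The 2 values of 756 share dense rank 3.
Remaining distinct values take the next consecutive integers.
Lia has value 1024 mm → rank 2.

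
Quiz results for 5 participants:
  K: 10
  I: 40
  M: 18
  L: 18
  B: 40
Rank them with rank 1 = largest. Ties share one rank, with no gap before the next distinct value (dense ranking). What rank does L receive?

Sorted (descending): 40, 40, 18, 18, 10
The 2 values of 40 share dense rank 1.
The 2 values of 18 share dense rank 2.
Remaining distinct values take the next consecutive integers.
L has value 18 → rank 2.

2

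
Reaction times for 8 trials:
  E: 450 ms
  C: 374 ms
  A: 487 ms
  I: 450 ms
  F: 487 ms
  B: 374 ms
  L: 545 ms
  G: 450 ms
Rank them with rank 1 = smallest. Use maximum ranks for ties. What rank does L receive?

8

Sorted (ascending): 374, 374, 450, 450, 450, 487, 487, 545
The 2 values of 374 occupy positions 1–2 → each gets rank 2.
The 3 values of 450 occupy positions 3–5 → each gets rank 5.
The 2 values of 487 occupy positions 6–7 → each gets rank 7.
L has value 545 ms → rank 8.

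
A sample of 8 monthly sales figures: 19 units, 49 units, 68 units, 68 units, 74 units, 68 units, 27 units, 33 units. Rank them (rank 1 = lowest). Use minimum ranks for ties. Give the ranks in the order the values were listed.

Sorted (ascending): 19, 27, 33, 49, 68, 68, 68, 74
The 3 values of 68 occupy positions 5–7 → each gets rank 5.

1, 4, 5, 5, 8, 5, 2, 3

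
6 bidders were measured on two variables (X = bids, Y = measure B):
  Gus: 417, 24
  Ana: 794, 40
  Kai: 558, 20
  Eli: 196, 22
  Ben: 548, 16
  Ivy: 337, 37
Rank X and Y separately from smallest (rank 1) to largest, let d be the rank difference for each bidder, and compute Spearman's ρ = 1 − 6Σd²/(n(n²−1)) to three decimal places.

Ranks of variable 1: 3, 6, 5, 1, 4, 2
Ranks of variable 2: 4, 6, 2, 3, 1, 5
d = r₁ − r₂: -1, 0, 3, -2, 3, -3
d²: 1, 0, 9, 4, 9, 9; Σd² = 32
ρ = 1 − 6·32/(6·35) = 1 − 192/210 = 0.086

0.086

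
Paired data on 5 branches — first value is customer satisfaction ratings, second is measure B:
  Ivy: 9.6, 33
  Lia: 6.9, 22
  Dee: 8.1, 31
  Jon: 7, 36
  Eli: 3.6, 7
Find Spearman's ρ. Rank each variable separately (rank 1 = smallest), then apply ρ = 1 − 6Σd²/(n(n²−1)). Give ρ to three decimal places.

Ranks of variable 1: 5, 2, 4, 3, 1
Ranks of variable 2: 4, 2, 3, 5, 1
d = r₁ − r₂: 1, 0, 1, -2, 0
d²: 1, 0, 1, 4, 0; Σd² = 6
ρ = 1 − 6·6/(5·24) = 1 − 36/120 = 0.700

0.700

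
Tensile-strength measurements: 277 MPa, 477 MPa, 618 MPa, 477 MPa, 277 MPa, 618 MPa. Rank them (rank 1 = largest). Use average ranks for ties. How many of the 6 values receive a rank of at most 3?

Sorted (descending): 618, 618, 477, 477, 277, 277
The 2 values of 618 occupy positions 1–2 → average rank (1+2)/2 = 1.5.
The 2 values of 477 occupy positions 3–4 → average rank (3+4)/2 = 3.5.
The 2 values of 277 occupy positions 5–6 → average rank (5+6)/2 = 5.5.
Ranks ≤ 3: {1.5, 1.5} → 2 values.

2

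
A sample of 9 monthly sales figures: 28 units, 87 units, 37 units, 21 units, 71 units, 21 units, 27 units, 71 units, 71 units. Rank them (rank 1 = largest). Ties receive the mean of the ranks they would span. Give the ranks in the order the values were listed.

6, 1, 5, 8.5, 3, 8.5, 7, 3, 3

Sorted (descending): 87, 71, 71, 71, 37, 28, 27, 21, 21
The 3 values of 71 occupy positions 2–4 → average rank 3.
The 2 values of 21 occupy positions 8–9 → average rank (8+9)/2 = 8.5.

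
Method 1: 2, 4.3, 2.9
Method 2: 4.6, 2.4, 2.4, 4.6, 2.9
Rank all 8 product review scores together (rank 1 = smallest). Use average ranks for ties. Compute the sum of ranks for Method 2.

Sorted (ascending): 2, 2.4, 2.4, 2.9, 2.9, 4.3, 4.6, 4.6
The 2 values of 2.4 occupy positions 2–3 → average rank (2+3)/2 = 2.5.
The 2 values of 2.9 occupy positions 4–5 → average rank (4+5)/2 = 4.5.
The 2 values of 4.6 occupy positions 7–8 → average rank (7+8)/2 = 7.5.
Method 2 values → pooled ranks: 4.6→7.5, 2.4→2.5, 2.4→2.5, 4.6→7.5, 2.9→4.5
Rank sum = 7.5 + 2.5 + 2.5 + 7.5 + 4.5 = 24.5

24.5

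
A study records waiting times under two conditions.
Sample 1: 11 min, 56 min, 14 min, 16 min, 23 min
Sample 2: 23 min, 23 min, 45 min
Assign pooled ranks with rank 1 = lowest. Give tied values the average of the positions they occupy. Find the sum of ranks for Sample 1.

Sorted (ascending): 11, 14, 16, 23, 23, 23, 45, 56
The 3 values of 23 occupy positions 4–6 → average rank 5.
Sample 1 values → pooled ranks: 11→1, 56→8, 14→2, 16→3, 23→5
Rank sum = 1 + 8 + 2 + 3 + 5 = 19

19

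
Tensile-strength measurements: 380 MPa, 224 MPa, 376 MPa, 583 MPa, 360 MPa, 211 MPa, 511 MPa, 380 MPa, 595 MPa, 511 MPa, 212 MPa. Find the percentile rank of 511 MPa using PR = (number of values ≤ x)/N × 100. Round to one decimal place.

81.8

N = 11.
Strictly below 511: 7. Equal to 511: 2.
PR = 9/11 × 100 = 81.8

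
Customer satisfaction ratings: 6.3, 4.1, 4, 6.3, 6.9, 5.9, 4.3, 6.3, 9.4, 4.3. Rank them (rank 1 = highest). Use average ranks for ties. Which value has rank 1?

9.4

Sorted (descending): 9.4, 6.9, 6.3, 6.3, 6.3, 5.9, 4.3, 4.3, 4.1, 4
The 3 values of 6.3 occupy positions 3–5 → average rank 4.
The 2 values of 4.3 occupy positions 7–8 → average rank (7+8)/2 = 7.5.
Rank 1 → value 9.4.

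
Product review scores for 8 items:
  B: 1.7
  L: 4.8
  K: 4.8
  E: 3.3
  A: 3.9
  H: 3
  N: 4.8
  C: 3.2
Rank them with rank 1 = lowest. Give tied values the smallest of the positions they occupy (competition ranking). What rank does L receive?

6

Sorted (ascending): 1.7, 3, 3.2, 3.3, 3.9, 4.8, 4.8, 4.8
The 3 values of 4.8 occupy positions 6–8 → each gets rank 6.
L has value 4.8 → rank 6.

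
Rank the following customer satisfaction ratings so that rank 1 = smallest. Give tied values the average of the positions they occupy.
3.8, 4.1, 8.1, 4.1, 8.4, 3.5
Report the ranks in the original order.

Sorted (ascending): 3.5, 3.8, 4.1, 4.1, 8.1, 8.4
The 2 values of 4.1 occupy positions 3–4 → average rank (3+4)/2 = 3.5.

2, 3.5, 5, 3.5, 6, 1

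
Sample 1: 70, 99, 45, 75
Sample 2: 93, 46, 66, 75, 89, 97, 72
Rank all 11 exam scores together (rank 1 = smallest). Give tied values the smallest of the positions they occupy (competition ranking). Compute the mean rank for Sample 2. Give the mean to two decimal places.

Sorted (ascending): 45, 46, 66, 70, 72, 75, 75, 89, 93, 97, 99
The 2 values of 75 occupy positions 6–7 → each gets rank 6.
Sample 2 values → pooled ranks: 93→9, 46→2, 66→3, 75→6, 89→8, 97→10, 72→5
Mean rank = (9 + 2 + 3 + 6 + 8 + 10 + 5) / 7 = 6.14

6.14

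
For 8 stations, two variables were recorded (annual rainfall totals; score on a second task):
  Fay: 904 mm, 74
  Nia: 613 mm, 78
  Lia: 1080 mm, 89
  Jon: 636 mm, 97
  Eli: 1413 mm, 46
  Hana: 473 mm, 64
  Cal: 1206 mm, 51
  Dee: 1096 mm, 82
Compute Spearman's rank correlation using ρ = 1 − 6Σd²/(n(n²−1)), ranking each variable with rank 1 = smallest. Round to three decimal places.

Ranks of variable 1: 4, 2, 5, 3, 8, 1, 7, 6
Ranks of variable 2: 4, 5, 7, 8, 1, 3, 2, 6
d = r₁ − r₂: 0, -3, -2, -5, 7, -2, 5, 0
d²: 0, 9, 4, 25, 49, 4, 25, 0; Σd² = 116
ρ = 1 − 6·116/(8·63) = 1 − 696/504 = -0.381

-0.381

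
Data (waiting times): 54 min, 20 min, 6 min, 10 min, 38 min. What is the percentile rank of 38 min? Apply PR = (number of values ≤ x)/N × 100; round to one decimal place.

80.0

N = 5.
Strictly below 38: 3. Equal to 38: 1.
PR = 4/5 × 100 = 80.0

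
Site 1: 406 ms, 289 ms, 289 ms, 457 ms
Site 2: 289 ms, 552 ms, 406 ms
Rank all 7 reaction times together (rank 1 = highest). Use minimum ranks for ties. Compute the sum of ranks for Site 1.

15

Sorted (descending): 552, 457, 406, 406, 289, 289, 289
The 2 values of 406 occupy positions 3–4 → each gets rank 3.
The 3 values of 289 occupy positions 5–7 → each gets rank 5.
Site 1 values → pooled ranks: 406→3, 289→5, 289→5, 457→2
Rank sum = 3 + 5 + 5 + 2 = 15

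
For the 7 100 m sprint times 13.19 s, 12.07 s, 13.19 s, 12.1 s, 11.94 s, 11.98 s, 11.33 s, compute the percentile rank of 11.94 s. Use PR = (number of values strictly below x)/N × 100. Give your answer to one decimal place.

N = 7.
Strictly below 11.94: 1. Equal to 11.94: 1.
PR = 1/7 × 100 = 14.3

14.3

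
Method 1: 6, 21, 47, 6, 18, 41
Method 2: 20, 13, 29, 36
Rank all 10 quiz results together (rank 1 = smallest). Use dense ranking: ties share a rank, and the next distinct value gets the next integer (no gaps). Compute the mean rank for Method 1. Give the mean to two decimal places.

Sorted (ascending): 6, 6, 13, 18, 20, 21, 29, 36, 41, 47
The 2 values of 6 share dense rank 1.
Remaining distinct values take the next consecutive integers.
Method 1 values → pooled ranks: 6→1, 21→5, 47→9, 6→1, 18→3, 41→8
Mean rank = (1 + 5 + 9 + 1 + 3 + 8) / 6 = 4.50

4.50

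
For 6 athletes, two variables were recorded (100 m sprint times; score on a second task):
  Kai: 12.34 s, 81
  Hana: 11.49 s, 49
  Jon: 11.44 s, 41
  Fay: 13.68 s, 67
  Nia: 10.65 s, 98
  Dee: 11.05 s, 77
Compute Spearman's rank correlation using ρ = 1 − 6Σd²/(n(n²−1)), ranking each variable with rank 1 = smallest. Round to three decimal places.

Ranks of variable 1: 5, 4, 3, 6, 1, 2
Ranks of variable 2: 5, 2, 1, 3, 6, 4
d = r₁ − r₂: 0, 2, 2, 3, -5, -2
d²: 0, 4, 4, 9, 25, 4; Σd² = 46
ρ = 1 − 6·46/(6·35) = 1 − 276/210 = -0.314

-0.314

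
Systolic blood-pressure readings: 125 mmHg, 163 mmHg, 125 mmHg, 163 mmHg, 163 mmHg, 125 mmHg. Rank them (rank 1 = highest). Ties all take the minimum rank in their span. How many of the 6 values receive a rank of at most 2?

Sorted (descending): 163, 163, 163, 125, 125, 125
The 3 values of 163 occupy positions 1–3 → each gets rank 1.
The 3 values of 125 occupy positions 4–6 → each gets rank 4.
Ranks ≤ 2: {1, 1, 1} → 3 values.

3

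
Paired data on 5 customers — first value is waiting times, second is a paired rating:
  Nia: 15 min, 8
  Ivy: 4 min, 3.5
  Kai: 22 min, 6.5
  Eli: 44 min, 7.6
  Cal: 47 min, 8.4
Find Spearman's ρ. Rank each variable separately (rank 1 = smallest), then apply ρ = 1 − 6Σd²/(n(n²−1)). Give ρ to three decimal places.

Ranks of variable 1: 2, 1, 3, 4, 5
Ranks of variable 2: 4, 1, 2, 3, 5
d = r₁ − r₂: -2, 0, 1, 1, 0
d²: 4, 0, 1, 1, 0; Σd² = 6
ρ = 1 − 6·6/(5·24) = 1 − 36/120 = 0.700

0.700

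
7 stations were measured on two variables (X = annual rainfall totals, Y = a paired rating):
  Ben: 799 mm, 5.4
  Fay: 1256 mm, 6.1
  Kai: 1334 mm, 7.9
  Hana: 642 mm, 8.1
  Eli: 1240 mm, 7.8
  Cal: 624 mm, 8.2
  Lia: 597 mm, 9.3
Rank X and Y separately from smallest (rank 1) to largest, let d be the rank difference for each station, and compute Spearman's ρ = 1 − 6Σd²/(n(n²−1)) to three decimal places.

-0.679

Ranks of variable 1: 4, 6, 7, 3, 5, 2, 1
Ranks of variable 2: 1, 2, 4, 5, 3, 6, 7
d = r₁ − r₂: 3, 4, 3, -2, 2, -4, -6
d²: 9, 16, 9, 4, 4, 16, 36; Σd² = 94
ρ = 1 − 6·94/(7·48) = 1 − 564/336 = -0.679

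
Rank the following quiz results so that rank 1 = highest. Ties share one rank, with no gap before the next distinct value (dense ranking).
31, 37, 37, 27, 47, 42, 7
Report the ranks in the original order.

4, 3, 3, 5, 1, 2, 6

Sorted (descending): 47, 42, 37, 37, 31, 27, 7
The 2 values of 37 share dense rank 3.
Remaining distinct values take the next consecutive integers.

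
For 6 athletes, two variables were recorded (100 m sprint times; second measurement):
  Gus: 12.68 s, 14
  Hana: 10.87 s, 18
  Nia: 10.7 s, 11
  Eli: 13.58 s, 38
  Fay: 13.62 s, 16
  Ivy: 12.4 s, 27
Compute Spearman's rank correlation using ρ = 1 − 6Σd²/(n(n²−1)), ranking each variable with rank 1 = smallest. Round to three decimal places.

Ranks of variable 1: 4, 2, 1, 5, 6, 3
Ranks of variable 2: 2, 4, 1, 6, 3, 5
d = r₁ − r₂: 2, -2, 0, -1, 3, -2
d²: 4, 4, 0, 1, 9, 4; Σd² = 22
ρ = 1 − 6·22/(6·35) = 1 − 132/210 = 0.371

0.371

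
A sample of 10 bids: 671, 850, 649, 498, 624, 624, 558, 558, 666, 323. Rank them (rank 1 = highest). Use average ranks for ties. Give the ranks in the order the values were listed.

Sorted (descending): 850, 671, 666, 649, 624, 624, 558, 558, 498, 323
The 2 values of 624 occupy positions 5–6 → average rank (5+6)/2 = 5.5.
The 2 values of 558 occupy positions 7–8 → average rank (7+8)/2 = 7.5.

2, 1, 4, 9, 5.5, 5.5, 7.5, 7.5, 3, 10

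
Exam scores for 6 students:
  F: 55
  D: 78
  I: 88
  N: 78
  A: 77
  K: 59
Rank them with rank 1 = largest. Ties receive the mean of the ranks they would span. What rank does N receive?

2.5

Sorted (descending): 88, 78, 78, 77, 59, 55
The 2 values of 78 occupy positions 2–3 → average rank (2+3)/2 = 2.5.
N has value 78 → rank 2.5.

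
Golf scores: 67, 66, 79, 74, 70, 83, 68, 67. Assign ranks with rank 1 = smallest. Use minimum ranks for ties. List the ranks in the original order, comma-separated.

2, 1, 7, 6, 5, 8, 4, 2

Sorted (ascending): 66, 67, 67, 68, 70, 74, 79, 83
The 2 values of 67 occupy positions 2–3 → each gets rank 2.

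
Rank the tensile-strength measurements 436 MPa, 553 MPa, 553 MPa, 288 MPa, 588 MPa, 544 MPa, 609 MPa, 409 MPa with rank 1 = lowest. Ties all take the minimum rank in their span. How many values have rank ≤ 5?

Sorted (ascending): 288, 409, 436, 544, 553, 553, 588, 609
The 2 values of 553 occupy positions 5–6 → each gets rank 5.
Ranks ≤ 5: {1, 2, 3, 4, 5, 5} → 6 values.

6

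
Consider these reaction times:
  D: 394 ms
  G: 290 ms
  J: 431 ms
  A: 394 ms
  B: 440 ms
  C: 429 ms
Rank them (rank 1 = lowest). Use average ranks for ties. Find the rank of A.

Sorted (ascending): 290, 394, 394, 429, 431, 440
The 2 values of 394 occupy positions 2–3 → average rank (2+3)/2 = 2.5.
A has value 394 ms → rank 2.5.

2.5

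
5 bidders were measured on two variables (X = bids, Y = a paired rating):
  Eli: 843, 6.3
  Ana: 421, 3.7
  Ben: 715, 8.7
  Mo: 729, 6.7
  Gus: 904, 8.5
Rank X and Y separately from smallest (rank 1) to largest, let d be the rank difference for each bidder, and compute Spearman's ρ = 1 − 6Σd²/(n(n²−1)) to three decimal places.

Ranks of variable 1: 4, 1, 2, 3, 5
Ranks of variable 2: 2, 1, 5, 3, 4
d = r₁ − r₂: 2, 0, -3, 0, 1
d²: 4, 0, 9, 0, 1; Σd² = 14
ρ = 1 − 6·14/(5·24) = 1 − 84/120 = 0.300

0.300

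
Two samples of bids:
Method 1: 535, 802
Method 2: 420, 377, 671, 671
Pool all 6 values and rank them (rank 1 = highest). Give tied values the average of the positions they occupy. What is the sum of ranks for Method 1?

Sorted (descending): 802, 671, 671, 535, 420, 377
The 2 values of 671 occupy positions 2–3 → average rank (2+3)/2 = 2.5.
Method 1 values → pooled ranks: 535→4, 802→1
Rank sum = 4 + 1 = 5

5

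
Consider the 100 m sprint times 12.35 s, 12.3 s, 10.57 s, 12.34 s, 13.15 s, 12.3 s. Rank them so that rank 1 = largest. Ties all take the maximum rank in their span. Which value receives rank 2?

Sorted (descending): 13.15, 12.35, 12.34, 12.3, 12.3, 10.57
The 2 values of 12.3 occupy positions 4–5 → each gets rank 5.
Rank 2 → value 12.35.

12.35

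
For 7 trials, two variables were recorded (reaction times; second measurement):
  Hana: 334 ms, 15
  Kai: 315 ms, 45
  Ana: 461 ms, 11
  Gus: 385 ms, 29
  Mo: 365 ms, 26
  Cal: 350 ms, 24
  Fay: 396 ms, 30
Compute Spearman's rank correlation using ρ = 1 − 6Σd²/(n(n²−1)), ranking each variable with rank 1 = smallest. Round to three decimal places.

-0.286

Ranks of variable 1: 2, 1, 7, 5, 4, 3, 6
Ranks of variable 2: 2, 7, 1, 5, 4, 3, 6
d = r₁ − r₂: 0, -6, 6, 0, 0, 0, 0
d²: 0, 36, 36, 0, 0, 0, 0; Σd² = 72
ρ = 1 − 6·72/(7·48) = 1 − 432/336 = -0.286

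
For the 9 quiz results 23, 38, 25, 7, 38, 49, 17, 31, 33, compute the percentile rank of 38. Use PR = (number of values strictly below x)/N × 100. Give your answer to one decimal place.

N = 9.
Strictly below 38: 6. Equal to 38: 2.
PR = 6/9 × 100 = 66.7

66.7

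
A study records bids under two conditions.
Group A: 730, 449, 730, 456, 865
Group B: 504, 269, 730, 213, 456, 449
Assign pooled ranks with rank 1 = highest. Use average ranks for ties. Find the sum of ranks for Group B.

44

Sorted (descending): 865, 730, 730, 730, 504, 456, 456, 449, 449, 269, 213
The 3 values of 730 occupy positions 2–4 → average rank 3.
The 2 values of 456 occupy positions 6–7 → average rank (6+7)/2 = 6.5.
The 2 values of 449 occupy positions 8–9 → average rank (8+9)/2 = 8.5.
Group B values → pooled ranks: 504→5, 269→10, 730→3, 213→11, 456→6.5, 449→8.5
Rank sum = 5 + 10 + 3 + 11 + 6.5 + 8.5 = 44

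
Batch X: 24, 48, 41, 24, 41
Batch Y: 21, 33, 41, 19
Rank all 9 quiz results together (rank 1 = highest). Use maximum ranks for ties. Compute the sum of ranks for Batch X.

23

Sorted (descending): 48, 41, 41, 41, 33, 24, 24, 21, 19
The 3 values of 41 occupy positions 2–4 → each gets rank 4.
The 2 values of 24 occupy positions 6–7 → each gets rank 7.
Batch X values → pooled ranks: 24→7, 48→1, 41→4, 24→7, 41→4
Rank sum = 7 + 1 + 4 + 7 + 4 = 23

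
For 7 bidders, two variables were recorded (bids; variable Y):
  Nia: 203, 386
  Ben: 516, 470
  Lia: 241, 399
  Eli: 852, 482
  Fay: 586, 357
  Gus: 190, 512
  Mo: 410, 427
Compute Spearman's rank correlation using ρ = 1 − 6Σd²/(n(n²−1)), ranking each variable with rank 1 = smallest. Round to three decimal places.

-0.107

Ranks of variable 1: 2, 5, 3, 7, 6, 1, 4
Ranks of variable 2: 2, 5, 3, 6, 1, 7, 4
d = r₁ − r₂: 0, 0, 0, 1, 5, -6, 0
d²: 0, 0, 0, 1, 25, 36, 0; Σd² = 62
ρ = 1 − 6·62/(7·48) = 1 − 372/336 = -0.107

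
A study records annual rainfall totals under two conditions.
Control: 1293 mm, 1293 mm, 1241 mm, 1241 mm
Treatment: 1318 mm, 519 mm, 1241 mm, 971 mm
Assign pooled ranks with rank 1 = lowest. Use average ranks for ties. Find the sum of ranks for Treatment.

15

Sorted (ascending): 519, 971, 1241, 1241, 1241, 1293, 1293, 1318
The 3 values of 1241 occupy positions 3–5 → average rank 4.
The 2 values of 1293 occupy positions 6–7 → average rank (6+7)/2 = 6.5.
Treatment values → pooled ranks: 1318→8, 519→1, 1241→4, 971→2
Rank sum = 8 + 1 + 4 + 2 = 15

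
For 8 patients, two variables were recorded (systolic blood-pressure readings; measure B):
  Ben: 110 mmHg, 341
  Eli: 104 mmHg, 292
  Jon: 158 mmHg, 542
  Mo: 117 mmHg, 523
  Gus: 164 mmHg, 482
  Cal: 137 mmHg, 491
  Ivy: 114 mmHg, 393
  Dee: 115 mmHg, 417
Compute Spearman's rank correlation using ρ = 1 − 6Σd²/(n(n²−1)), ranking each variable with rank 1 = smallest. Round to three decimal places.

0.833

Ranks of variable 1: 2, 1, 7, 5, 8, 6, 3, 4
Ranks of variable 2: 2, 1, 8, 7, 5, 6, 3, 4
d = r₁ − r₂: 0, 0, -1, -2, 3, 0, 0, 0
d²: 0, 0, 1, 4, 9, 0, 0, 0; Σd² = 14
ρ = 1 − 6·14/(8·63) = 1 − 84/504 = 0.833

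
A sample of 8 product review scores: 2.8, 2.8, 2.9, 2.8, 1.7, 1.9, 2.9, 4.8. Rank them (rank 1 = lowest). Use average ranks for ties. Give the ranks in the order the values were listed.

4, 4, 6.5, 4, 1, 2, 6.5, 8

Sorted (ascending): 1.7, 1.9, 2.8, 2.8, 2.8, 2.9, 2.9, 4.8
The 3 values of 2.8 occupy positions 3–5 → average rank 4.
The 2 values of 2.9 occupy positions 6–7 → average rank (6+7)/2 = 6.5.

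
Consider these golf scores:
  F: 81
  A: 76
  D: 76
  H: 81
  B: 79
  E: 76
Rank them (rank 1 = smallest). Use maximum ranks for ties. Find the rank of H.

Sorted (ascending): 76, 76, 76, 79, 81, 81
The 3 values of 76 occupy positions 1–3 → each gets rank 3.
The 2 values of 81 occupy positions 5–6 → each gets rank 6.
H has value 81 → rank 6.

6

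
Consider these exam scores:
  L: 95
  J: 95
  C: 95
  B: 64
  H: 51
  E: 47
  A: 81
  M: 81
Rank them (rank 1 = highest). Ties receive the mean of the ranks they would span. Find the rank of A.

4.5

Sorted (descending): 95, 95, 95, 81, 81, 64, 51, 47
The 3 values of 95 occupy positions 1–3 → average rank 2.
The 2 values of 81 occupy positions 4–5 → average rank (4+5)/2 = 4.5.
A has value 81 → rank 4.5.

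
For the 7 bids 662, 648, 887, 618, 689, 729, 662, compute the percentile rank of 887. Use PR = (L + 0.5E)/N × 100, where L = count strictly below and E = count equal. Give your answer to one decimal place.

N = 7.
Strictly below 887: 6. Equal to 887: 1.
PR = (6 + 0.5·1)/7 × 100 = 92.9

92.9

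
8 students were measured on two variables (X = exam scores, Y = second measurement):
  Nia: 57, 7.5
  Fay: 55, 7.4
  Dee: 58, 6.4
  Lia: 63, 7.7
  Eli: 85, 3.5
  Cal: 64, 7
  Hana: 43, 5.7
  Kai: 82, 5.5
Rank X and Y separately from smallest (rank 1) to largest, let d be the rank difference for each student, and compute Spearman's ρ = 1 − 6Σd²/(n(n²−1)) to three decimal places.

-0.429

Ranks of variable 1: 3, 2, 4, 5, 8, 6, 1, 7
Ranks of variable 2: 7, 6, 4, 8, 1, 5, 3, 2
d = r₁ − r₂: -4, -4, 0, -3, 7, 1, -2, 5
d²: 16, 16, 0, 9, 49, 1, 4, 25; Σd² = 120
ρ = 1 − 6·120/(8·63) = 1 − 720/504 = -0.429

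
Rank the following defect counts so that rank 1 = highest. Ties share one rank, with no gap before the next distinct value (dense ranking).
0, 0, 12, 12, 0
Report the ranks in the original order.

2, 2, 1, 1, 2

Sorted (descending): 12, 12, 0, 0, 0
The 2 values of 12 share dense rank 1.
The 3 values of 0 share dense rank 2.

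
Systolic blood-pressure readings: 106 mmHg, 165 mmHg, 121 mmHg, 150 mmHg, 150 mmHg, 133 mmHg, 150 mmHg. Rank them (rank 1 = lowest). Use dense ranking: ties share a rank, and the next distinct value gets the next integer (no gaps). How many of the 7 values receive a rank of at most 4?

Sorted (ascending): 106, 121, 133, 150, 150, 150, 165
The 3 values of 150 share dense rank 4.
Remaining distinct values take the next consecutive integers.
Ranks ≤ 4: {1, 2, 3, 4, 4, 4} → 6 values.

6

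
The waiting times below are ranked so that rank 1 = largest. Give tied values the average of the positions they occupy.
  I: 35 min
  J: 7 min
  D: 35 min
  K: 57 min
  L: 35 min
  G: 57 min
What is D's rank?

4

Sorted (descending): 57, 57, 35, 35, 35, 7
The 2 values of 57 occupy positions 1–2 → average rank (1+2)/2 = 1.5.
The 3 values of 35 occupy positions 3–5 → average rank 4.
D has value 35 min → rank 4.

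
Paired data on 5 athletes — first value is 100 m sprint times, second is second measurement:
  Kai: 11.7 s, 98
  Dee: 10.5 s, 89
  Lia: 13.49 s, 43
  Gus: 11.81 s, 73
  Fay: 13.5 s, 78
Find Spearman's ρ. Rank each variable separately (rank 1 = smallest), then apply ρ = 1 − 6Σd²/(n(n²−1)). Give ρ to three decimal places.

-0.600

Ranks of variable 1: 2, 1, 4, 3, 5
Ranks of variable 2: 5, 4, 1, 2, 3
d = r₁ − r₂: -3, -3, 3, 1, 2
d²: 9, 9, 9, 1, 4; Σd² = 32
ρ = 1 − 6·32/(5·24) = 1 − 192/120 = -0.600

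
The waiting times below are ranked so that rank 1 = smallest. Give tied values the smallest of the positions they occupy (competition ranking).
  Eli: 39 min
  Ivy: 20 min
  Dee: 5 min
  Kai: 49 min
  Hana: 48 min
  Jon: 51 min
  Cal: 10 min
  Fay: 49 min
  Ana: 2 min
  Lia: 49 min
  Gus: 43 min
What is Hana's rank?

Sorted (ascending): 2, 5, 10, 20, 39, 43, 48, 49, 49, 49, 51
The 3 values of 49 occupy positions 8–10 → each gets rank 8.
Hana has value 48 min → rank 7.

7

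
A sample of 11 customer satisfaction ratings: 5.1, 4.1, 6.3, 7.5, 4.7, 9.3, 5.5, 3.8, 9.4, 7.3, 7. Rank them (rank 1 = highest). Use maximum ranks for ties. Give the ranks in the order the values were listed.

8, 10, 6, 3, 9, 2, 7, 11, 1, 4, 5

Sorted (descending): 9.4, 9.3, 7.5, 7.3, 7, 6.3, 5.5, 5.1, 4.7, 4.1, 3.8
No ties — each value takes its position as its rank.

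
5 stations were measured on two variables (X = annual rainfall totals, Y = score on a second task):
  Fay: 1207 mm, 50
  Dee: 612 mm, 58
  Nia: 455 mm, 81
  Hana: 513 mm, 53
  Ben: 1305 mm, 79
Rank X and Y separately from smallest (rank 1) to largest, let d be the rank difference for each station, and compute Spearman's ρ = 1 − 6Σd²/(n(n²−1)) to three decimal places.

Ranks of variable 1: 4, 3, 1, 2, 5
Ranks of variable 2: 1, 3, 5, 2, 4
d = r₁ − r₂: 3, 0, -4, 0, 1
d²: 9, 0, 16, 0, 1; Σd² = 26
ρ = 1 − 6·26/(5·24) = 1 − 156/120 = -0.300

-0.300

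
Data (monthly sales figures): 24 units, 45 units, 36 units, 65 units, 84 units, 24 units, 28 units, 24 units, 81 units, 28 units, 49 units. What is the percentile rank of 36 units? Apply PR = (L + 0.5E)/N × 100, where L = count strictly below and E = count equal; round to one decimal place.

50.0

N = 11.
Strictly below 36: 5. Equal to 36: 1.
PR = (5 + 0.5·1)/11 × 100 = 50.0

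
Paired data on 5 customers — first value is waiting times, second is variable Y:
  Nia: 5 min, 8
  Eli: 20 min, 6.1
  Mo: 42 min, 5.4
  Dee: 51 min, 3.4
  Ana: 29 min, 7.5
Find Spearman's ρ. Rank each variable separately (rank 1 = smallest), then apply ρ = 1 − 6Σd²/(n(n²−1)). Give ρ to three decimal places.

Ranks of variable 1: 1, 2, 4, 5, 3
Ranks of variable 2: 5, 3, 2, 1, 4
d = r₁ − r₂: -4, -1, 2, 4, -1
d²: 16, 1, 4, 16, 1; Σd² = 38
ρ = 1 − 6·38/(5·24) = 1 − 228/120 = -0.900

-0.900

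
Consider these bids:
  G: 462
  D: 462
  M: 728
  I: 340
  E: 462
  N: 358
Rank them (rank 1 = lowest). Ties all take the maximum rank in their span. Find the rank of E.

5

Sorted (ascending): 340, 358, 462, 462, 462, 728
The 3 values of 462 occupy positions 3–5 → each gets rank 5.
E has value 462 → rank 5.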